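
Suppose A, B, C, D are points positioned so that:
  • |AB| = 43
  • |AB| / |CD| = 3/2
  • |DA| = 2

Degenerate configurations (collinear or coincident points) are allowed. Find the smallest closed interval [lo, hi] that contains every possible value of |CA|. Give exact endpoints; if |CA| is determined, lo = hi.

|AB| ∈ {43}
|AD| ∈ {2}
|CD| ∈ {86/3}
|BD| ∈ [41, 45]
|AC| ∈ [80/3, 92/3]
|BC| ∈ [37/3, 221/3]

|CA| ∈ [80/3, 92/3]  (≈ [26.6667, 30.6667])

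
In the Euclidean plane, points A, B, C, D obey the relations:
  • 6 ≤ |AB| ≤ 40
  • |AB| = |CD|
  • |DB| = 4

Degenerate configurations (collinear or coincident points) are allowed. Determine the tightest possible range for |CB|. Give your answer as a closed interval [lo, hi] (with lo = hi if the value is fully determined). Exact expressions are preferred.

|AB| ∈ [6, 40]
|BD| ∈ {4}
|CD| ∈ [6, 40]
|AD| ∈ [2, 44]
|BC| ∈ [2, 44]
|AC| ∈ [0, 84]

|CB| ∈ [2, 44]  (≈ [2.0000, 44.0000])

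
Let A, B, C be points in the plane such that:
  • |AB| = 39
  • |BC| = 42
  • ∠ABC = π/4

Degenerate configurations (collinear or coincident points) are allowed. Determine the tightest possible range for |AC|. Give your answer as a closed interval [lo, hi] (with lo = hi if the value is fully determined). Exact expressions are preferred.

|AC| = 3·√(365 - 182·√(2))  (≈ 31.1210)

|AB| ∈ {39}
|BC| ∈ {42}
|AC| ∈ {3·√(365 - 182·√(2))}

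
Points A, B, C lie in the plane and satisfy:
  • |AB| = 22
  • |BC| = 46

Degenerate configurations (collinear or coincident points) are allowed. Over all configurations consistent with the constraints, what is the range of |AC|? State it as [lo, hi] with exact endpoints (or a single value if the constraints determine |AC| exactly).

|AC| ∈ [24, 68]  (≈ [24.0000, 68.0000])

|AB| ∈ {22}
|BC| ∈ {46}
|AC| ∈ [24, 68]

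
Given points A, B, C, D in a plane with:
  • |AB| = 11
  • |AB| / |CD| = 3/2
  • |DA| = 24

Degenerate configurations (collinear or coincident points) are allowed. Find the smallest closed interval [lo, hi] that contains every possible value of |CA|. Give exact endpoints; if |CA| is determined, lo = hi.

|AB| ∈ {11}
|AD| ∈ {24}
|CD| ∈ {22/3}
|BD| ∈ [13, 35]
|AC| ∈ [50/3, 94/3]
|BC| ∈ [17/3, 127/3]

|CA| ∈ [50/3, 94/3]  (≈ [16.6667, 31.3333])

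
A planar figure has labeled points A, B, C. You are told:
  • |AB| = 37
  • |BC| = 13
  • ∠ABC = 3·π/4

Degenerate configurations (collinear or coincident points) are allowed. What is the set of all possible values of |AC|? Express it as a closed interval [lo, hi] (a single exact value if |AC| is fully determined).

|AB| ∈ {37}
|BC| ∈ {13}
|AC| ∈ {√(481·√(2) + 1538)}

|AC| = √(481·√(2) + 1538)  (≈ 47.0982)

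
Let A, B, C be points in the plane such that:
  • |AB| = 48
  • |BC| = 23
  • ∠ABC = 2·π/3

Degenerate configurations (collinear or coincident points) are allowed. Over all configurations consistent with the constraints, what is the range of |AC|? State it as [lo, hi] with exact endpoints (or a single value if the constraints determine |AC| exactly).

|AC| = √(3937)  (≈ 62.7455)

|AB| ∈ {48}
|BC| ∈ {23}
|AC| ∈ {√(3937)}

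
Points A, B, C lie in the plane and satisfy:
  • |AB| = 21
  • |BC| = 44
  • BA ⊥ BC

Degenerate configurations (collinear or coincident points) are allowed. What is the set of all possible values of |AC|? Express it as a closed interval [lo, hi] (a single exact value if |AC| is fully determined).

|AB| ∈ {21}
|BC| ∈ {44}
|AC| ∈ {√(2377)}

|AC| = √(2377)  (≈ 48.7545)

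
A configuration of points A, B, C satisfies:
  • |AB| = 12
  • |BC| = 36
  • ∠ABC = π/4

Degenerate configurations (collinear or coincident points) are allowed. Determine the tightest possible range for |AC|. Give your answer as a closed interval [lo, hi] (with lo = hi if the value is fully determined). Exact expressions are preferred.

|AB| ∈ {12}
|BC| ∈ {36}
|AC| ∈ {12·√(10 - 3·√(2))}

|AC| = 12·√(10 - 3·√(2))  (≈ 28.7934)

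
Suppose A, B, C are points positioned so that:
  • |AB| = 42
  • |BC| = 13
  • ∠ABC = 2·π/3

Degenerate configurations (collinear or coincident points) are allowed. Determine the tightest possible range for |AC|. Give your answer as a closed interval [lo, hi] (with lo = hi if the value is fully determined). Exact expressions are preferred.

|AB| ∈ {42}
|BC| ∈ {13}
|AC| ∈ {√(2479)}

|AC| = √(2479)  (≈ 49.7896)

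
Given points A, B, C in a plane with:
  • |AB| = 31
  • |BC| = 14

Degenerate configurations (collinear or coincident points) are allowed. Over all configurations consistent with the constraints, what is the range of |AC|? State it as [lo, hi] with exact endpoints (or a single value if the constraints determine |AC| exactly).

|AC| ∈ [17, 45]  (≈ [17.0000, 45.0000])

|AB| ∈ {31}
|BC| ∈ {14}
|AC| ∈ [17, 45]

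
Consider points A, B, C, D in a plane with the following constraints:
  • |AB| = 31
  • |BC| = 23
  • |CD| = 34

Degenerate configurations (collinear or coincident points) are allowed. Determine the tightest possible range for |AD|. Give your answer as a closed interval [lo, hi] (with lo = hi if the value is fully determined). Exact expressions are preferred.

|AD| ∈ [0, 88]  (≈ [0.0000, 88.0000])

|AB| ∈ {31}
|BC| ∈ {23}
|CD| ∈ {34}
|AC| ∈ [8, 54]
|BD| ∈ [11, 57]
|AD| ∈ [0, 88]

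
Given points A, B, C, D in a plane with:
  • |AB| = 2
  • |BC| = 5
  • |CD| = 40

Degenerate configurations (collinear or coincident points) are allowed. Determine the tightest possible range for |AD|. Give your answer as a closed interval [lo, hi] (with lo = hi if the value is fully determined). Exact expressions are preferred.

|AB| ∈ {2}
|BC| ∈ {5}
|CD| ∈ {40}
|AC| ∈ [3, 7]
|BD| ∈ [35, 45]
|AD| ∈ [33, 47]

|AD| ∈ [33, 47]  (≈ [33.0000, 47.0000])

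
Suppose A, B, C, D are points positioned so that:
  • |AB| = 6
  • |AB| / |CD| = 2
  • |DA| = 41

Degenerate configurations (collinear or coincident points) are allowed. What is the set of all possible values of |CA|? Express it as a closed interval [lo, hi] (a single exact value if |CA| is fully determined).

|CA| ∈ [38, 44]  (≈ [38.0000, 44.0000])

|AB| ∈ {6}
|AD| ∈ {41}
|CD| ∈ {3}
|BD| ∈ [35, 47]
|AC| ∈ [38, 44]
|BC| ∈ [32, 50]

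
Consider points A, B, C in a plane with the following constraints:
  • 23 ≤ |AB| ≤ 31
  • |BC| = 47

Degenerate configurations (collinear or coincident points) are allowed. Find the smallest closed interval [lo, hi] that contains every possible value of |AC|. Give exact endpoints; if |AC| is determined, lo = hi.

|AB| ∈ [23, 31]
|BC| ∈ {47}
|AC| ∈ [16, 78]

|AC| ∈ [16, 78]  (≈ [16.0000, 78.0000])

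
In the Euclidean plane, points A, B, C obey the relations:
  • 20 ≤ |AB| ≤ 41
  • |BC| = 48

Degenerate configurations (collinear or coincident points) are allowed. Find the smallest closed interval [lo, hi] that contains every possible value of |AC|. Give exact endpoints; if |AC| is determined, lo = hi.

|AC| ∈ [7, 89]  (≈ [7.0000, 89.0000])

|AB| ∈ [20, 41]
|BC| ∈ {48}
|AC| ∈ [7, 89]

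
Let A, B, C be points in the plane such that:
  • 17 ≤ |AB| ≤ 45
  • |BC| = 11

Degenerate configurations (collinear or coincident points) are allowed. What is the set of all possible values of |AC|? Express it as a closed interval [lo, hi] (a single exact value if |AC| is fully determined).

|AC| ∈ [6, 56]  (≈ [6.0000, 56.0000])

|AB| ∈ [17, 45]
|BC| ∈ {11}
|AC| ∈ [6, 56]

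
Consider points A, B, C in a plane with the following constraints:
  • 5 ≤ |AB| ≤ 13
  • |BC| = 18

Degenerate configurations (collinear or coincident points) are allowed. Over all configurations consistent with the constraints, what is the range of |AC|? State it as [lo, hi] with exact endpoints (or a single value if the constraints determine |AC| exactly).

|AB| ∈ [5, 13]
|BC| ∈ {18}
|AC| ∈ [5, 31]

|AC| ∈ [5, 31]  (≈ [5.0000, 31.0000])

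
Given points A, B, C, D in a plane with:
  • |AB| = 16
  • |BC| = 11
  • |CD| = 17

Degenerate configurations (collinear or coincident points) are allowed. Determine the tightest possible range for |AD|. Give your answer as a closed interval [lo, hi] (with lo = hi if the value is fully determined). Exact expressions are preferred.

|AB| ∈ {16}
|BC| ∈ {11}
|CD| ∈ {17}
|AC| ∈ [5, 27]
|BD| ∈ [6, 28]
|AD| ∈ [0, 44]

|AD| ∈ [0, 44]  (≈ [0.0000, 44.0000])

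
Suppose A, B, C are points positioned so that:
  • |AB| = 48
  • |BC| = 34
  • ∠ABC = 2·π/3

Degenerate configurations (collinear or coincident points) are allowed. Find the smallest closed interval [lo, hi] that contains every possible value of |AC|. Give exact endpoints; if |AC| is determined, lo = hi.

|AB| ∈ {48}
|BC| ∈ {34}
|AC| ∈ {2·√(1273)}

|AC| = 2·√(1273)  (≈ 71.3583)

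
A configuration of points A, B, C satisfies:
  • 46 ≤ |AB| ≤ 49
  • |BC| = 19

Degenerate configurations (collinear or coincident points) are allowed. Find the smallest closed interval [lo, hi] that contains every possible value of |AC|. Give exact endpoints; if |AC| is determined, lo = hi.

|AB| ∈ [46, 49]
|BC| ∈ {19}
|AC| ∈ [27, 68]

|AC| ∈ [27, 68]  (≈ [27.0000, 68.0000])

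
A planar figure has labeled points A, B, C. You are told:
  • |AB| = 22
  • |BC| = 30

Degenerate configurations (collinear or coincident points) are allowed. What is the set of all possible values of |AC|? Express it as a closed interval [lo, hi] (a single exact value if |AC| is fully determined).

|AC| ∈ [8, 52]  (≈ [8.0000, 52.0000])

|AB| ∈ {22}
|BC| ∈ {30}
|AC| ∈ [8, 52]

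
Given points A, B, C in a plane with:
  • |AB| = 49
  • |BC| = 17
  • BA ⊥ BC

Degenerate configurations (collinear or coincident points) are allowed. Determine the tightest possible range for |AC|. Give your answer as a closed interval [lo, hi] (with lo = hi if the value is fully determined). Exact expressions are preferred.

|AC| = √(2690)  (≈ 51.8652)

|AB| ∈ {49}
|BC| ∈ {17}
|AC| ∈ {√(2690)}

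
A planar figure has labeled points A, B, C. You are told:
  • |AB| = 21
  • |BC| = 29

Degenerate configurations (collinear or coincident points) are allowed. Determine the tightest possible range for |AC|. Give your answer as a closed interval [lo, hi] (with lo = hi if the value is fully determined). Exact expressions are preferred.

|AB| ∈ {21}
|BC| ∈ {29}
|AC| ∈ [8, 50]

|AC| ∈ [8, 50]  (≈ [8.0000, 50.0000])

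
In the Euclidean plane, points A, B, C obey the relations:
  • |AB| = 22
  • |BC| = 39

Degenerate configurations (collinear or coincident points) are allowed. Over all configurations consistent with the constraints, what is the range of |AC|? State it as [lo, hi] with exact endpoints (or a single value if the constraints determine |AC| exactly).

|AB| ∈ {22}
|BC| ∈ {39}
|AC| ∈ [17, 61]

|AC| ∈ [17, 61]  (≈ [17.0000, 61.0000])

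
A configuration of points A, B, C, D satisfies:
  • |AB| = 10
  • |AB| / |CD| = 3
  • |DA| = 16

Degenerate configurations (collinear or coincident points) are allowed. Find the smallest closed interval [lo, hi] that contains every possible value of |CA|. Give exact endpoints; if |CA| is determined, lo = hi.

|CA| ∈ [38/3, 58/3]  (≈ [12.6667, 19.3333])

|AB| ∈ {10}
|AD| ∈ {16}
|CD| ∈ {10/3}
|BD| ∈ [6, 26]
|AC| ∈ [38/3, 58/3]
|BC| ∈ [8/3, 88/3]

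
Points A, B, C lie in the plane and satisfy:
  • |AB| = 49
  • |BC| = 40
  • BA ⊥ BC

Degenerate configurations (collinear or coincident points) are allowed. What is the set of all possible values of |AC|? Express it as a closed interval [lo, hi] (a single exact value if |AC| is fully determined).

|AC| = √(4001)  (≈ 63.2535)

|AB| ∈ {49}
|BC| ∈ {40}
|AC| ∈ {√(4001)}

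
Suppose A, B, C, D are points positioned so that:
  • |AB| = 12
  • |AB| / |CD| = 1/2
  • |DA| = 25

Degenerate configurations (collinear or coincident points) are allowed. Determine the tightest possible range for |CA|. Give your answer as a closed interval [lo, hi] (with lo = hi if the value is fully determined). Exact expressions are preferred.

|CA| ∈ [1, 49]  (≈ [1.0000, 49.0000])

|AB| ∈ {12}
|AD| ∈ {25}
|CD| ∈ {24}
|BD| ∈ [13, 37]
|AC| ∈ [1, 49]
|BC| ∈ [0, 61]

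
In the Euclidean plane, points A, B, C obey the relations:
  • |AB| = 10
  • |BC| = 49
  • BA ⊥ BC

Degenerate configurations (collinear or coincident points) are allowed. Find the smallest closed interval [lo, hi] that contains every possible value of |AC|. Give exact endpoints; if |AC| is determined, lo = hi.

|AB| ∈ {10}
|BC| ∈ {49}
|AC| ∈ {√(2501)}

|AC| = √(2501)  (≈ 50.0100)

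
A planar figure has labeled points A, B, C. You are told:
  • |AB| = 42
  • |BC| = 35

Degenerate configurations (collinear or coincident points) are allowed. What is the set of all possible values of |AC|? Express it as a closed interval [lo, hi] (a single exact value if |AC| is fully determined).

|AC| ∈ [7, 77]  (≈ [7.0000, 77.0000])

|AB| ∈ {42}
|BC| ∈ {35}
|AC| ∈ [7, 77]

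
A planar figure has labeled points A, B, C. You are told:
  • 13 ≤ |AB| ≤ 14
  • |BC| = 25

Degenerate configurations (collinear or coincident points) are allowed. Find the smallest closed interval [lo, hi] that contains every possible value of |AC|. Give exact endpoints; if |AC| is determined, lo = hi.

|AB| ∈ [13, 14]
|BC| ∈ {25}
|AC| ∈ [11, 39]

|AC| ∈ [11, 39]  (≈ [11.0000, 39.0000])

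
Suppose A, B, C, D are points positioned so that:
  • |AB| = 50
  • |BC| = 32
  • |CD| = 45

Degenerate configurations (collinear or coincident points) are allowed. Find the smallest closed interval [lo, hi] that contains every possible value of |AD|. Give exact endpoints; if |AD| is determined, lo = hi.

|AD| ∈ [0, 127]  (≈ [0.0000, 127.0000])

|AB| ∈ {50}
|BC| ∈ {32}
|CD| ∈ {45}
|AC| ∈ [18, 82]
|BD| ∈ [13, 77]
|AD| ∈ [0, 127]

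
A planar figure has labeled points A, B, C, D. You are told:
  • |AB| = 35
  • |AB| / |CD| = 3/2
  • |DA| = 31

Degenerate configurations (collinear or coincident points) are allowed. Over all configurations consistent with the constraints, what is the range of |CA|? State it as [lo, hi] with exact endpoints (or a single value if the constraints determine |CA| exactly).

|AB| ∈ {35}
|AD| ∈ {31}
|CD| ∈ {70/3}
|BD| ∈ [4, 66]
|AC| ∈ [23/3, 163/3]
|BC| ∈ [0, 268/3]

|CA| ∈ [23/3, 163/3]  (≈ [7.6667, 54.3333])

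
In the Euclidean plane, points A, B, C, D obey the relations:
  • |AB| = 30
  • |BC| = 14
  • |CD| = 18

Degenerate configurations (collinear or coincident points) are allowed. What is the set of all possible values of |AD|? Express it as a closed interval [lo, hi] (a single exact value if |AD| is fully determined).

|AD| ∈ [0, 62]  (≈ [0.0000, 62.0000])

|AB| ∈ {30}
|BC| ∈ {14}
|CD| ∈ {18}
|AC| ∈ [16, 44]
|BD| ∈ [4, 32]
|AD| ∈ [0, 62]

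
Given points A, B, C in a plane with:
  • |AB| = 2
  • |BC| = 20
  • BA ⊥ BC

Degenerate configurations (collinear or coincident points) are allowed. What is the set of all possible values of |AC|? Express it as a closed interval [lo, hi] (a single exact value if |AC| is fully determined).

|AB| ∈ {2}
|BC| ∈ {20}
|AC| ∈ {2·√(101)}

|AC| = 2·√(101)  (≈ 20.0998)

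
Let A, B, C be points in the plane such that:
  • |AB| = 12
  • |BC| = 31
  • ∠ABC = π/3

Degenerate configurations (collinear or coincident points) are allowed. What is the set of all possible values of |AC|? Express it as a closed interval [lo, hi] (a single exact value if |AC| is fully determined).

|AC| = √(733)  (≈ 27.0740)

|AB| ∈ {12}
|BC| ∈ {31}
|AC| ∈ {√(733)}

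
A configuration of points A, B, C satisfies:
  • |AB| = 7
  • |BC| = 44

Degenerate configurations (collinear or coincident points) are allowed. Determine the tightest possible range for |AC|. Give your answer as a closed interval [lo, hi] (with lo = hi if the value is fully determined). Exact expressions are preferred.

|AB| ∈ {7}
|BC| ∈ {44}
|AC| ∈ [37, 51]

|AC| ∈ [37, 51]  (≈ [37.0000, 51.0000])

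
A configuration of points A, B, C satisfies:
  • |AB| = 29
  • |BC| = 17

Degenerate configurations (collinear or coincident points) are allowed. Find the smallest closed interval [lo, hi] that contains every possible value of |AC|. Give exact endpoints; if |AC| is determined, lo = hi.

|AB| ∈ {29}
|BC| ∈ {17}
|AC| ∈ [12, 46]

|AC| ∈ [12, 46]  (≈ [12.0000, 46.0000])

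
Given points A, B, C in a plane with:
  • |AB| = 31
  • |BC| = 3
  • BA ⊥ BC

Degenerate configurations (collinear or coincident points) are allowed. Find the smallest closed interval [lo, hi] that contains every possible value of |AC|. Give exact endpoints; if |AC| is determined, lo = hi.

|AC| = √(970)  (≈ 31.1448)

|AB| ∈ {31}
|BC| ∈ {3}
|AC| ∈ {√(970)}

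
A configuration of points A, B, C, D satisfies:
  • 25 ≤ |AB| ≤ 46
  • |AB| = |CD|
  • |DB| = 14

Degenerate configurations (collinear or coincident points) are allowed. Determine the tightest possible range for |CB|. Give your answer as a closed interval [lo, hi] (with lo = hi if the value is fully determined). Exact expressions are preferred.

|CB| ∈ [11, 60]  (≈ [11.0000, 60.0000])

|AB| ∈ [25, 46]
|BD| ∈ {14}
|CD| ∈ [25, 46]
|AD| ∈ [11, 60]
|BC| ∈ [11, 60]
|AC| ∈ [0, 106]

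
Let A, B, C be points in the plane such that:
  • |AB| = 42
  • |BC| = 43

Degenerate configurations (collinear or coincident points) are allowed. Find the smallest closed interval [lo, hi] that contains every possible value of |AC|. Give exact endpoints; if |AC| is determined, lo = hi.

|AC| ∈ [1, 85]  (≈ [1.0000, 85.0000])

|AB| ∈ {42}
|BC| ∈ {43}
|AC| ∈ [1, 85]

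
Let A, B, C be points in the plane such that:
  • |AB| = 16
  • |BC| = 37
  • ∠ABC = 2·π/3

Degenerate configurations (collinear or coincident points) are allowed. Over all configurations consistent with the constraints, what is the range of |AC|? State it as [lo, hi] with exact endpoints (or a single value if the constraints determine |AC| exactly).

|AC| = √(2217)  (≈ 47.0850)

|AB| ∈ {16}
|BC| ∈ {37}
|AC| ∈ {√(2217)}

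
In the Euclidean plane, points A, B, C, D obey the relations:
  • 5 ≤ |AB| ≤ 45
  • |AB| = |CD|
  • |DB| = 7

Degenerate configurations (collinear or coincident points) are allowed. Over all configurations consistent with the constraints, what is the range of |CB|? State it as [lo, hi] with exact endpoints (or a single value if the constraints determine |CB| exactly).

|AB| ∈ [5, 45]
|BD| ∈ {7}
|CD| ∈ [5, 45]
|AD| ∈ [0, 52]
|BC| ∈ [0, 52]
|AC| ∈ [0, 97]

|CB| ∈ [0, 52]  (≈ [0.0000, 52.0000])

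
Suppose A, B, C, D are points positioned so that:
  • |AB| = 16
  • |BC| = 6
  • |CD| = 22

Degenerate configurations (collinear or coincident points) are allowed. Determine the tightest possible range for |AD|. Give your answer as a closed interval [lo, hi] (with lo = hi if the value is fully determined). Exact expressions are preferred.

|AB| ∈ {16}
|BC| ∈ {6}
|CD| ∈ {22}
|AC| ∈ [10, 22]
|BD| ∈ [16, 28]
|AD| ∈ [0, 44]

|AD| ∈ [0, 44]  (≈ [0.0000, 44.0000])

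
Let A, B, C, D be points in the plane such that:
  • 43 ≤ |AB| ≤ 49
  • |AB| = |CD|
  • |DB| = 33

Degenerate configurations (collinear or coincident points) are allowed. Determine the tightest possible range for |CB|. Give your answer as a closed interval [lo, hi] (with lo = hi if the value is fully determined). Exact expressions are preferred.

|CB| ∈ [10, 82]  (≈ [10.0000, 82.0000])

|AB| ∈ [43, 49]
|BD| ∈ {33}
|CD| ∈ [43, 49]
|AD| ∈ [10, 82]
|BC| ∈ [10, 82]
|AC| ∈ [0, 131]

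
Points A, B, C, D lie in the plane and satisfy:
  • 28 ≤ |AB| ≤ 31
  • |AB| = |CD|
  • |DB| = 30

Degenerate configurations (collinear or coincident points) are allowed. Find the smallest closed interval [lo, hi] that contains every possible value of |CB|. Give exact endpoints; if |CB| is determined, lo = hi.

|AB| ∈ [28, 31]
|BD| ∈ {30}
|CD| ∈ [28, 31]
|AD| ∈ [0, 61]
|BC| ∈ [0, 61]
|AC| ∈ [0, 92]

|CB| ∈ [0, 61]  (≈ [0.0000, 61.0000])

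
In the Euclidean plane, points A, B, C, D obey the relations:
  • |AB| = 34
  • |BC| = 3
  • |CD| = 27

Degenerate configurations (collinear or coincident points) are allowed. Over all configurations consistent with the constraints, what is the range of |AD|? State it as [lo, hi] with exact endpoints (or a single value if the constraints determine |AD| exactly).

|AD| ∈ [4, 64]  (≈ [4.0000, 64.0000])

|AB| ∈ {34}
|BC| ∈ {3}
|CD| ∈ {27}
|AC| ∈ [31, 37]
|BD| ∈ [24, 30]
|AD| ∈ [4, 64]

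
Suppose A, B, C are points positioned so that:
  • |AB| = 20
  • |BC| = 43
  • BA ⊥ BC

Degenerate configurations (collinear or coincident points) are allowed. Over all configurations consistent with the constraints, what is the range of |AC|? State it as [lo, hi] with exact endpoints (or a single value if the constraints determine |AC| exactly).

|AC| = √(2249)  (≈ 47.4236)

|AB| ∈ {20}
|BC| ∈ {43}
|AC| ∈ {√(2249)}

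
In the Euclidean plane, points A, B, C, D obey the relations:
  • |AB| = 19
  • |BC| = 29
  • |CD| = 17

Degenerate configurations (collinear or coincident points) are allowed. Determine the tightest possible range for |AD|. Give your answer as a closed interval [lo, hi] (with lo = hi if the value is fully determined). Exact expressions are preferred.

|AB| ∈ {19}
|BC| ∈ {29}
|CD| ∈ {17}
|AC| ∈ [10, 48]
|BD| ∈ [12, 46]
|AD| ∈ [0, 65]

|AD| ∈ [0, 65]  (≈ [0.0000, 65.0000])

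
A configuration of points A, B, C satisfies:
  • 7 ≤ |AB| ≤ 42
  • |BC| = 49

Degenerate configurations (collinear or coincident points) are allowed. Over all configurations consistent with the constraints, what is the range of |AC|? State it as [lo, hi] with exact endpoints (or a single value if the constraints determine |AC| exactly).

|AC| ∈ [7, 91]  (≈ [7.0000, 91.0000])

|AB| ∈ [7, 42]
|BC| ∈ {49}
|AC| ∈ [7, 91]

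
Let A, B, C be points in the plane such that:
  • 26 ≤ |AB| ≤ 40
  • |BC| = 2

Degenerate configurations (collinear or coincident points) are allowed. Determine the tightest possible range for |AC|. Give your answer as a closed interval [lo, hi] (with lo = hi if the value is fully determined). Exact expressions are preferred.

|AB| ∈ [26, 40]
|BC| ∈ {2}
|AC| ∈ [24, 42]

|AC| ∈ [24, 42]  (≈ [24.0000, 42.0000])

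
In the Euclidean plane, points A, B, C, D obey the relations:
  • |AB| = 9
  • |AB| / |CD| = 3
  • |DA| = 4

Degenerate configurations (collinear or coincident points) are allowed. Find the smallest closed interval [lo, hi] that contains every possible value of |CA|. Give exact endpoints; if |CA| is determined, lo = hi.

|CA| ∈ [1, 7]  (≈ [1.0000, 7.0000])

|AB| ∈ {9}
|AD| ∈ {4}
|CD| ∈ {3}
|BD| ∈ [5, 13]
|AC| ∈ [1, 7]
|BC| ∈ [2, 16]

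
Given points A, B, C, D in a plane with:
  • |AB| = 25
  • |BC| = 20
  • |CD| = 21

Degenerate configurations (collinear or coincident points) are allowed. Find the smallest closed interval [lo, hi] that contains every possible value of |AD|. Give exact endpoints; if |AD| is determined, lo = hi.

|AB| ∈ {25}
|BC| ∈ {20}
|CD| ∈ {21}
|AC| ∈ [5, 45]
|BD| ∈ [1, 41]
|AD| ∈ [0, 66]

|AD| ∈ [0, 66]  (≈ [0.0000, 66.0000])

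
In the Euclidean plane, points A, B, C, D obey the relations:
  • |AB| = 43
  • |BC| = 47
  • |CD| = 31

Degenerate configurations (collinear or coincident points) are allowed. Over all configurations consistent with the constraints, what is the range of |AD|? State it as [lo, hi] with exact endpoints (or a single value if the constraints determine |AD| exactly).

|AD| ∈ [0, 121]  (≈ [0.0000, 121.0000])

|AB| ∈ {43}
|BC| ∈ {47}
|CD| ∈ {31}
|AC| ∈ [4, 90]
|BD| ∈ [16, 78]
|AD| ∈ [0, 121]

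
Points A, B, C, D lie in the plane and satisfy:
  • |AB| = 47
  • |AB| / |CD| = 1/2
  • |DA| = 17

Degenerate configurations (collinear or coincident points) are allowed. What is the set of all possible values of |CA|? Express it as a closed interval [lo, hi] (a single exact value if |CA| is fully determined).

|CA| ∈ [77, 111]  (≈ [77.0000, 111.0000])

|AB| ∈ {47}
|AD| ∈ {17}
|CD| ∈ {94}
|BD| ∈ [30, 64]
|AC| ∈ [77, 111]
|BC| ∈ [30, 158]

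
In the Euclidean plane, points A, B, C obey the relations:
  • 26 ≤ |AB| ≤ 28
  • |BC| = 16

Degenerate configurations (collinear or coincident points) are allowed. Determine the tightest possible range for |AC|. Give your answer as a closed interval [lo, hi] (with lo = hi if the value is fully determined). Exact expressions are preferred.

|AB| ∈ [26, 28]
|BC| ∈ {16}
|AC| ∈ [10, 44]

|AC| ∈ [10, 44]  (≈ [10.0000, 44.0000])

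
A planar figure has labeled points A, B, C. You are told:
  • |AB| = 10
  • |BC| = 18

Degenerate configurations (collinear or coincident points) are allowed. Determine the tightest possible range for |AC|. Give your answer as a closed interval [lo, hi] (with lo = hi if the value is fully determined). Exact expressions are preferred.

|AC| ∈ [8, 28]  (≈ [8.0000, 28.0000])

|AB| ∈ {10}
|BC| ∈ {18}
|AC| ∈ [8, 28]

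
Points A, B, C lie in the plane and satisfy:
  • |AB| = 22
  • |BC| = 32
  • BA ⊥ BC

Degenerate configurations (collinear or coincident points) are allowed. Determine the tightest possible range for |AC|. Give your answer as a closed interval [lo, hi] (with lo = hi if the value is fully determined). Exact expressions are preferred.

|AC| = 2·√(377)  (≈ 38.8330)

|AB| ∈ {22}
|BC| ∈ {32}
|AC| ∈ {2·√(377)}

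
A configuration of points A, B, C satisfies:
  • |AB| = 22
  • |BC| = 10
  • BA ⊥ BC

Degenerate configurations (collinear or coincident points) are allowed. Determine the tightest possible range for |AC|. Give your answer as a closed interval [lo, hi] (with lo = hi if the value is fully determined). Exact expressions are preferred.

|AB| ∈ {22}
|BC| ∈ {10}
|AC| ∈ {2·√(146)}

|AC| = 2·√(146)  (≈ 24.1661)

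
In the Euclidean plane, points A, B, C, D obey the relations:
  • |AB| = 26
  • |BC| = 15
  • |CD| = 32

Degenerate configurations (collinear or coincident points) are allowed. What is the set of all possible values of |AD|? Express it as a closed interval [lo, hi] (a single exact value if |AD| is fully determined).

|AB| ∈ {26}
|BC| ∈ {15}
|CD| ∈ {32}
|AC| ∈ [11, 41]
|BD| ∈ [17, 47]
|AD| ∈ [0, 73]

|AD| ∈ [0, 73]  (≈ [0.0000, 73.0000])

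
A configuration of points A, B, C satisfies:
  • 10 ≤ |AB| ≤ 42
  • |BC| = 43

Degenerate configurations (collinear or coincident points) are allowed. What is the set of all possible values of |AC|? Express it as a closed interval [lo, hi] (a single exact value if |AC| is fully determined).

|AB| ∈ [10, 42]
|BC| ∈ {43}
|AC| ∈ [1, 85]

|AC| ∈ [1, 85]  (≈ [1.0000, 85.0000])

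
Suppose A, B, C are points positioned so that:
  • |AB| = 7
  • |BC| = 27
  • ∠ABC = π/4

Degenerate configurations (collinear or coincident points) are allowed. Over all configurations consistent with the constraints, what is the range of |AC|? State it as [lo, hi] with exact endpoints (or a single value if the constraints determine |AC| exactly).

|AB| ∈ {7}
|BC| ∈ {27}
|AC| ∈ {√(778 - 189·√(2))}

|AC| = √(778 - 189·√(2))  (≈ 22.5990)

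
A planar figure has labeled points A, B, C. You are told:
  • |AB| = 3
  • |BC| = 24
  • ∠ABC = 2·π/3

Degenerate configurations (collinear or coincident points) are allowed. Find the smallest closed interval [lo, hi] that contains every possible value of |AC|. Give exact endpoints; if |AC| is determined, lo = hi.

|AB| ∈ {3}
|BC| ∈ {24}
|AC| ∈ {3·√(73)}

|AC| = 3·√(73)  (≈ 25.6320)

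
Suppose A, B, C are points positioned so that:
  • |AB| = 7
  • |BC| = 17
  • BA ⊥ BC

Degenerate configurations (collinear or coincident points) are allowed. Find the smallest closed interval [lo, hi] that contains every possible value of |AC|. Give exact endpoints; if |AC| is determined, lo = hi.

|AB| ∈ {7}
|BC| ∈ {17}
|AC| ∈ {13·√(2)}

|AC| = 13·√(2)  (≈ 18.3848)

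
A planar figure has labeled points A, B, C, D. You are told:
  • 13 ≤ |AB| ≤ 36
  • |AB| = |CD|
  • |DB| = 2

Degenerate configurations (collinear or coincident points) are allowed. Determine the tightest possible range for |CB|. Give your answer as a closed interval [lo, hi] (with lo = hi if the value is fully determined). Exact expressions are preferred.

|CB| ∈ [11, 38]  (≈ [11.0000, 38.0000])

|AB| ∈ [13, 36]
|BD| ∈ {2}
|CD| ∈ [13, 36]
|AD| ∈ [11, 38]
|BC| ∈ [11, 38]
|AC| ∈ [0, 74]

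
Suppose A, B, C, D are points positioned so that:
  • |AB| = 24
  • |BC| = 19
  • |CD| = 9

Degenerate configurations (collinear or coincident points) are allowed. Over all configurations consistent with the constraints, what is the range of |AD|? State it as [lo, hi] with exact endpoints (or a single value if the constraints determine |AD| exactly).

|AB| ∈ {24}
|BC| ∈ {19}
|CD| ∈ {9}
|AC| ∈ [5, 43]
|BD| ∈ [10, 28]
|AD| ∈ [0, 52]

|AD| ∈ [0, 52]  (≈ [0.0000, 52.0000])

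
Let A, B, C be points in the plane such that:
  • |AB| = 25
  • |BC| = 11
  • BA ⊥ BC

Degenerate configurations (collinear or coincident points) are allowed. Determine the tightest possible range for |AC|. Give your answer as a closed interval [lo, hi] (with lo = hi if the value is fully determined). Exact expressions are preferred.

|AC| = √(746)  (≈ 27.3130)

|AB| ∈ {25}
|BC| ∈ {11}
|AC| ∈ {√(746)}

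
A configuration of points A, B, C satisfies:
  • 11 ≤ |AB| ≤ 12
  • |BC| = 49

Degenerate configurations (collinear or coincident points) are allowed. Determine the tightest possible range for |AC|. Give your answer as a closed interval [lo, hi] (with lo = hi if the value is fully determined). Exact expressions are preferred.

|AB| ∈ [11, 12]
|BC| ∈ {49}
|AC| ∈ [37, 61]

|AC| ∈ [37, 61]  (≈ [37.0000, 61.0000])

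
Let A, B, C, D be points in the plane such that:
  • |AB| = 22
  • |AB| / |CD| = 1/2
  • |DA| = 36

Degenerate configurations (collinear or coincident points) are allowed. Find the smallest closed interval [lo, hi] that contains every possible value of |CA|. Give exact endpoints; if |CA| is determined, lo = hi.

|CA| ∈ [8, 80]  (≈ [8.0000, 80.0000])

|AB| ∈ {22}
|AD| ∈ {36}
|CD| ∈ {44}
|BD| ∈ [14, 58]
|AC| ∈ [8, 80]
|BC| ∈ [0, 102]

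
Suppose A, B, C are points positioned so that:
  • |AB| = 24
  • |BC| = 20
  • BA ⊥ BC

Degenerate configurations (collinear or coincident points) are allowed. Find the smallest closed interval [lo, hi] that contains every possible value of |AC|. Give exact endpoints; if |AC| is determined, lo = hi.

|AB| ∈ {24}
|BC| ∈ {20}
|AC| ∈ {4·√(61)}

|AC| = 4·√(61)  (≈ 31.2410)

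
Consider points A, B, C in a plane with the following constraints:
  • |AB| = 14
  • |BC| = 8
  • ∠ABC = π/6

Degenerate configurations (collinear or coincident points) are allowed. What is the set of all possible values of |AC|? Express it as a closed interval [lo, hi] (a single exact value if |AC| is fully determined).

|AB| ∈ {14}
|BC| ∈ {8}
|AC| ∈ {2·√(65 - 28·√(3))}

|AC| = 2·√(65 - 28·√(3))  (≈ 8.1247)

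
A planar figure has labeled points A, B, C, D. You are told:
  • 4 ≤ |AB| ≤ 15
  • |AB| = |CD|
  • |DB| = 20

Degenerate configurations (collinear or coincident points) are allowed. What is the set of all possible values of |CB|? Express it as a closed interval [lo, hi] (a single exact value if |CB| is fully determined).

|CB| ∈ [5, 35]  (≈ [5.0000, 35.0000])

|AB| ∈ [4, 15]
|BD| ∈ {20}
|CD| ∈ [4, 15]
|AD| ∈ [5, 35]
|BC| ∈ [5, 35]
|AC| ∈ [0, 50]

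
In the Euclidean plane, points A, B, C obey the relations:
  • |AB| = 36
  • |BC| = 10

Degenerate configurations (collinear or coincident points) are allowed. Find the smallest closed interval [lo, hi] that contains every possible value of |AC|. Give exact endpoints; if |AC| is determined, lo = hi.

|AB| ∈ {36}
|BC| ∈ {10}
|AC| ∈ [26, 46]

|AC| ∈ [26, 46]  (≈ [26.0000, 46.0000])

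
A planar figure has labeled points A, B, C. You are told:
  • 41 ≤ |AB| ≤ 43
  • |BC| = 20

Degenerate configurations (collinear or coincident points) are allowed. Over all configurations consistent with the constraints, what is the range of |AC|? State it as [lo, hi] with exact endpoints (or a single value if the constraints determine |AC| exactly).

|AC| ∈ [21, 63]  (≈ [21.0000, 63.0000])

|AB| ∈ [41, 43]
|BC| ∈ {20}
|AC| ∈ [21, 63]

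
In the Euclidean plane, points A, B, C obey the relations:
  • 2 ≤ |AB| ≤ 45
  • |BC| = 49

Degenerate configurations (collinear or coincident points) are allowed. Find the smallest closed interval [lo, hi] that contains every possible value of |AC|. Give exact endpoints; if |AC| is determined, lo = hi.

|AB| ∈ [2, 45]
|BC| ∈ {49}
|AC| ∈ [4, 94]

|AC| ∈ [4, 94]  (≈ [4.0000, 94.0000])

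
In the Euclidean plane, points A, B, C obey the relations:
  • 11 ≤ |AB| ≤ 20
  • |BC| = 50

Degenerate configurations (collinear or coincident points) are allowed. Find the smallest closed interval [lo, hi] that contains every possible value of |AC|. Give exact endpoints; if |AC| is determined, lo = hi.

|AC| ∈ [30, 70]  (≈ [30.0000, 70.0000])

|AB| ∈ [11, 20]
|BC| ∈ {50}
|AC| ∈ [30, 70]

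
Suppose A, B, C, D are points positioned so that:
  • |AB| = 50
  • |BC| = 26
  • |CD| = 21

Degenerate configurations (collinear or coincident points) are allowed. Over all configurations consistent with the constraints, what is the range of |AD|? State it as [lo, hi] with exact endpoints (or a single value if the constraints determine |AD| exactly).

|AD| ∈ [3, 97]  (≈ [3.0000, 97.0000])

|AB| ∈ {50}
|BC| ∈ {26}
|CD| ∈ {21}
|AC| ∈ [24, 76]
|BD| ∈ [5, 47]
|AD| ∈ [3, 97]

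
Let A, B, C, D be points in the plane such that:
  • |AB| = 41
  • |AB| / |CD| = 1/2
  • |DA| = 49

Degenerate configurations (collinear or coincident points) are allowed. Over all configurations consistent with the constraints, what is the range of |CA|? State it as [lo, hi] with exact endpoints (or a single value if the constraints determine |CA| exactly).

|CA| ∈ [33, 131]  (≈ [33.0000, 131.0000])

|AB| ∈ {41}
|AD| ∈ {49}
|CD| ∈ {82}
|BD| ∈ [8, 90]
|AC| ∈ [33, 131]
|BC| ∈ [0, 172]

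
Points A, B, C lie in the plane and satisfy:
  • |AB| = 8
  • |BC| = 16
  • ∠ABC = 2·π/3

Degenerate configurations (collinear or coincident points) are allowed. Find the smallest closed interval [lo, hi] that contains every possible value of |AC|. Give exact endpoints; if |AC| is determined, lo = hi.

|AB| ∈ {8}
|BC| ∈ {16}
|AC| ∈ {8·√(7)}

|AC| = 8·√(7)  (≈ 21.1660)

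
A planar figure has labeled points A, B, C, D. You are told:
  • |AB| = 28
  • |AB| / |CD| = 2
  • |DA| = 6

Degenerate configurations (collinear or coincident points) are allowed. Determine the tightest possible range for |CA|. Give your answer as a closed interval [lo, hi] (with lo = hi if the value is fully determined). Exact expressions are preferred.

|CA| ∈ [8, 20]  (≈ [8.0000, 20.0000])

|AB| ∈ {28}
|AD| ∈ {6}
|CD| ∈ {14}
|BD| ∈ [22, 34]
|AC| ∈ [8, 20]
|BC| ∈ [8, 48]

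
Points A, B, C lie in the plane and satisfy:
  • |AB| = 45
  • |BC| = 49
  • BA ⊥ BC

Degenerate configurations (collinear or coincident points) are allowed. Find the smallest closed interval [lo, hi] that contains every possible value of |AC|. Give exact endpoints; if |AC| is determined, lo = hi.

|AC| = √(4426)  (≈ 66.5282)

|AB| ∈ {45}
|BC| ∈ {49}
|AC| ∈ {√(4426)}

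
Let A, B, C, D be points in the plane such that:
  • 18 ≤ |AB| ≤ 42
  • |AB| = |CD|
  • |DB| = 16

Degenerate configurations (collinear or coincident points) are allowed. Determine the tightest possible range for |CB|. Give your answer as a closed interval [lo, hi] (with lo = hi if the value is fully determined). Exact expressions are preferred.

|AB| ∈ [18, 42]
|BD| ∈ {16}
|CD| ∈ [18, 42]
|AD| ∈ [2, 58]
|BC| ∈ [2, 58]
|AC| ∈ [0, 100]

|CB| ∈ [2, 58]  (≈ [2.0000, 58.0000])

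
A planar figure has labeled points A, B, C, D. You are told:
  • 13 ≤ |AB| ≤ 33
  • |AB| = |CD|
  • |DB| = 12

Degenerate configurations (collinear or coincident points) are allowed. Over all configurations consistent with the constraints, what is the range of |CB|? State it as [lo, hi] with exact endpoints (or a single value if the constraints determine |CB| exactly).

|AB| ∈ [13, 33]
|BD| ∈ {12}
|CD| ∈ [13, 33]
|AD| ∈ [1, 45]
|BC| ∈ [1, 45]
|AC| ∈ [0, 78]

|CB| ∈ [1, 45]  (≈ [1.0000, 45.0000])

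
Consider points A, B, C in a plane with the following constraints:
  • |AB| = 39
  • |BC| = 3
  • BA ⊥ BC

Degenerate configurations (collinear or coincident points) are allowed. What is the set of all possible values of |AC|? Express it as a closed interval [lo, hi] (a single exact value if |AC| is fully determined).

|AB| ∈ {39}
|BC| ∈ {3}
|AC| ∈ {3·√(170)}

|AC| = 3·√(170)  (≈ 39.1152)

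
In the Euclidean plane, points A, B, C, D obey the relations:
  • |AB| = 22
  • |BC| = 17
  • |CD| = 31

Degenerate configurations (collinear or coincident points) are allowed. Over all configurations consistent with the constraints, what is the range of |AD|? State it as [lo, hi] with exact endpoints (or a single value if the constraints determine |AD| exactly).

|AD| ∈ [0, 70]  (≈ [0.0000, 70.0000])

|AB| ∈ {22}
|BC| ∈ {17}
|CD| ∈ {31}
|AC| ∈ [5, 39]
|BD| ∈ [14, 48]
|AD| ∈ [0, 70]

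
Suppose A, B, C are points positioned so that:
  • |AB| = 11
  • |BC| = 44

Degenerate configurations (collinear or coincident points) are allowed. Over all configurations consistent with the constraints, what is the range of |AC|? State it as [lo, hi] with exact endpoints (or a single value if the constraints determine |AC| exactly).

|AB| ∈ {11}
|BC| ∈ {44}
|AC| ∈ [33, 55]

|AC| ∈ [33, 55]  (≈ [33.0000, 55.0000])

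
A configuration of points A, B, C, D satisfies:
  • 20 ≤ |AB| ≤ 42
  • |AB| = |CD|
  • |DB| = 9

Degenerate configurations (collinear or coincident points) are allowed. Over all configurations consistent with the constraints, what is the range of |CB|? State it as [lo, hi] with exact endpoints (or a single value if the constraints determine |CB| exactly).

|CB| ∈ [11, 51]  (≈ [11.0000, 51.0000])

|AB| ∈ [20, 42]
|BD| ∈ {9}
|CD| ∈ [20, 42]
|AD| ∈ [11, 51]
|BC| ∈ [11, 51]
|AC| ∈ [0, 93]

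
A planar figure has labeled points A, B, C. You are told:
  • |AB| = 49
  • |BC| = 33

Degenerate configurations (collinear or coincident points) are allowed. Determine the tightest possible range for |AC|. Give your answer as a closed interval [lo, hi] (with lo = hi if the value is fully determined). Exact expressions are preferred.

|AB| ∈ {49}
|BC| ∈ {33}
|AC| ∈ [16, 82]

|AC| ∈ [16, 82]  (≈ [16.0000, 82.0000])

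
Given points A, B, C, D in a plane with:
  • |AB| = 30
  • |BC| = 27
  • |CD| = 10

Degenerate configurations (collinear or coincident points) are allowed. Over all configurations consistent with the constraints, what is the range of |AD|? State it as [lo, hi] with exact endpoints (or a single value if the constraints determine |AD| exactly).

|AB| ∈ {30}
|BC| ∈ {27}
|CD| ∈ {10}
|AC| ∈ [3, 57]
|BD| ∈ [17, 37]
|AD| ∈ [0, 67]

|AD| ∈ [0, 67]  (≈ [0.0000, 67.0000])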